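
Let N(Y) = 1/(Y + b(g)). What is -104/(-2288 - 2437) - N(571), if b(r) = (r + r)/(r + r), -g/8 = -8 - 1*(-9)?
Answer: 54763/2702700 ≈ 0.020262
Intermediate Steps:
g = -8 (g = -8*(-8 - 1*(-9)) = -8*(-8 + 9) = -8*1 = -8)
b(r) = 1 (b(r) = (2*r)/((2*r)) = (2*r)*(1/(2*r)) = 1)
N(Y) = 1/(1 + Y) (N(Y) = 1/(Y + 1) = 1/(1 + Y))
-104/(-2288 - 2437) - N(571) = -104/(-2288 - 2437) - 1/(1 + 571) = -104/(-4725) - 1/572 = -1/4725*(-104) - 1*1/572 = 104/4725 - 1/572 = 54763/2702700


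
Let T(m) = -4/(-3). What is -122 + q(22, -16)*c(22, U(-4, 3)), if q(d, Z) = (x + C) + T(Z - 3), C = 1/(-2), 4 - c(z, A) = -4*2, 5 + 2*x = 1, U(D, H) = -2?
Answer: -136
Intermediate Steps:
x = -2 (x = -5/2 + (1/2)*1 = -5/2 + 1/2 = -2)
c(z, A) = 12 (c(z, A) = 4 - (-4)*2 = 4 - 1*(-8) = 4 + 8 = 12)
T(m) = 4/3 (T(m) = -4*(-1/3) = 4/3)
C = -1/2 ≈ -0.50000
q(d, Z) = -7/6 (q(d, Z) = (-2 - 1/2) + 4/3 = -5/2 + 4/3 = -7/6)
-122 + q(22, -16)*c(22, U(-4, 3)) = -122 - 7/6*12 = -122 - 14 = -136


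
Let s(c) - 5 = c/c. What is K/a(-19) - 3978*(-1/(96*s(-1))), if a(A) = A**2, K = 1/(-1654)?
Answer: 65978871/9553504 ≈ 6.9063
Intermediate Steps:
s(c) = 6 (s(c) = 5 + c/c = 5 + 1 = 6)
K = -1/1654 ≈ -0.00060460
K/a(-19) - 3978*(-1/(96*s(-1))) = -1/(1654*((-19)**2)) - 3978/((12*(-8))*6) = -1/1654/361 - 3978/((-96*6)) = -1/1654*1/361 - 3978/(-576) = -1/597094 - 3978*(-1/576) = -1/597094 + 221/32 = 65978871/9553504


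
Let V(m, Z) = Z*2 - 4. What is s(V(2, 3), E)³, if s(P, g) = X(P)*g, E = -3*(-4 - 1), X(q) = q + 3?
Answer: 421875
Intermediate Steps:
X(q) = 3 + q
V(m, Z) = -4 + 2*Z (V(m, Z) = 2*Z - 4 = -4 + 2*Z)
E = 15 (E = -3*(-5) = 15)
s(P, g) = g*(3 + P) (s(P, g) = (3 + P)*g = g*(3 + P))
s(V(2, 3), E)³ = (15*(3 + (-4 + 2*3)))³ = (15*(3 + (-4 + 6)))³ = (15*(3 + 2))³ = (15*5)³ = 75³ = 421875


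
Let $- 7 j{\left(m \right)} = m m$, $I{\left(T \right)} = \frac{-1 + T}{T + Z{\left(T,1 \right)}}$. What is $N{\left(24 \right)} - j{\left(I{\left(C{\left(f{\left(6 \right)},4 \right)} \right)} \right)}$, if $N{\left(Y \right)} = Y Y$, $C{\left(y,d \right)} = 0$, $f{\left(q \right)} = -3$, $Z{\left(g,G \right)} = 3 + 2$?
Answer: $\frac{100801}{175} \approx 576.01$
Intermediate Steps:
$Z{\left(g,G \right)} = 5$
$N{\left(Y \right)} = Y^{2}$
$I{\left(T \right)} = \frac{-1 + T}{5 + T}$ ($I{\left(T \right)} = \frac{-1 + T}{T + 5} = \frac{-1 + T}{5 + T}$)
$j{\left(m \right)} = - \frac{m^{2}}{7}$ ($j{\left(m \right)} = - \frac{m m}{7} = - \frac{m^{2}}{7}$)
$N{\left(24 \right)} - j{\left(I{\left(C{\left(f{\left(6 \right)},4 \right)} \right)} \right)} = 24^{2} - - \frac{\left(\frac{-1 + 0}{5 + 0}\right)^{2}}{7} = 576 - - \frac{\left(\frac{1}{5} \left(-1\right)\right)^{2}}{7} = 576 - - \frac{\left(- \frac{1}{5}\right)^{2}}{7} = 576 - \left(- \frac{1}{7}\right) \frac{1}{25} = 576 - - \frac{1}{175} = 576 + \frac{1}{175} = \frac{100801}{175}$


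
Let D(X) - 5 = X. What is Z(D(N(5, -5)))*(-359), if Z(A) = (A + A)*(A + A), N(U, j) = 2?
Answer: -70364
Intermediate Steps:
D(X) = 5 + X
Z(A) = 4*A**2 (Z(A) = (2*A)*(2*A) = 4*A**2)
Z(D(N(5, -5)))*(-359) = (4*(5 + 2)**2)*(-359) = (4*7**2)*(-359) = (4*49)*(-359) = 196*(-359) = -70364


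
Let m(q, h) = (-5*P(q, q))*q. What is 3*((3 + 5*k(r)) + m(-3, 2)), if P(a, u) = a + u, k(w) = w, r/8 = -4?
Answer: -741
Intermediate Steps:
r = -32 (r = 8*(-4) = -32)
m(q, h) = -10*q**2 (m(q, h) = (-5*(q + q))*q = (-10*q)*q = -10*q**2)
3*((3 + 5*k(r)) + m(-3, 2)) = 3*((3 + 5*(-32)) - 10*(-3)**2) = 3*((3 - 160) - 10*9) = 3*(-157 - 90) = 3*(-247) = -741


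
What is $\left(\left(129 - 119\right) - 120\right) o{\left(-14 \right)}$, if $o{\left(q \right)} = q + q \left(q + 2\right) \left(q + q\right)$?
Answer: $518980$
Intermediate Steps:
$o{\left(q \right)} = q + 2 q^{2} \left(2 + q\right)$ ($o{\left(q \right)} = q + q \left(2 + q\right) 2 q = q + q 2 q \left(2 + q\right) = q + 2 q^{2} \left(2 + q\right)$)
$\left(\left(129 - 119\right) - 120\right) o{\left(-14 \right)} = \left(\left(129 - 119\right) - 120\right) \left(- 14 \left(1 + 2 \left(-14\right)^{2} + 4 \left(-14\right)\right)\right) = \left(10 - 120\right) \left(- 14 \left(1 + 2 \cdot 196 - 56\right)\right) = - 110 \left(- 14 \left(1 + 392 - 56\right)\right) = - 110 \left(\left(-14\right) 337\right) = \left(-110\right) \left(-4718\right) = 518980$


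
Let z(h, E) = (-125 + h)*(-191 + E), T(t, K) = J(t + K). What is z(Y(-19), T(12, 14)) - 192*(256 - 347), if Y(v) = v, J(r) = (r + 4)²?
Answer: -84624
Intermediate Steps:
J(r) = (4 + r)²
T(t, K) = (4 + K + t)² (T(t, K) = (4 + (t + K))² = (4 + (K + t))² = (4 + K + t)²)
z(h, E) = (-191 + E)*(-125 + h)
z(Y(-19), T(12, 14)) - 192*(256 - 347) = (23875 - 191*(-19) - 125*(4 + 14 + 12)² + (4 + 14 + 12)²*(-19)) - 192*(256 - 347) = (23875 + 3629 - 125*30² + 30²*(-19)) - 192*(-91) = (23875 + 3629 - 125*900 + 900*(-19)) - 1*(-17472) = (23875 + 3629 - 112500 - 17100) + 17472 = -102096 + 17472 = -84624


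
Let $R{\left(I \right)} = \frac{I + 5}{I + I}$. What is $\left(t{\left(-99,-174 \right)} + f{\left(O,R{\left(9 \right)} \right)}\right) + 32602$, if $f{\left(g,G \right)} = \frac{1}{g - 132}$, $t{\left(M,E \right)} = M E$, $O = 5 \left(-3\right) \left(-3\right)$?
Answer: $\frac{4335035}{87} \approx 49828.0$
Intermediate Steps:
$R{\left(I \right)} = \frac{5 + I}{2 I}$
$O = 45$ ($O = \left(-15\right) \left(-3\right) = 45$)
$t{\left(M,E \right)} = E M$
$f{\left(g,G \right)} = \frac{1}{-132 + g}$
$\left(t{\left(-99,-174 \right)} + f{\left(O,R{\left(9 \right)} \right)}\right) + 32602 = \left(\left(-174\right) \left(-99\right) + \frac{1}{-132 + 45}\right) + 32602 = \left(17226 + \frac{1}{-87}\right) + 32602 = \left(17226 - \frac{1}{87}\right) + 32602 = \frac{1498661}{87} + 32602 = \frac{4335035}{87}$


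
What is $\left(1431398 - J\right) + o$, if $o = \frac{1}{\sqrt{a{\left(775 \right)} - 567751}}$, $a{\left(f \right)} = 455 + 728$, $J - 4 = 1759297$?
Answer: $-327903 - \frac{i \sqrt{15738}}{94428} \approx -3.279 \cdot 10^{5} - 0.0013285 i$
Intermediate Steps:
$J = 1759301$ ($J = 4 + 1759297 = 1759301$)
$a{\left(f \right)} = 1183$
$o = - \frac{i \sqrt{15738}}{94428}$ ($o = \frac{1}{\sqrt{1183 - 567751}} = \frac{1}{\sqrt{-566568}} = \frac{1}{6 i \sqrt{15738}} = - \frac{i \sqrt{15738}}{94428} \approx - 0.0013285 i$)
$\left(1431398 - J\right) + o = \left(1431398 - 1759301\right) - \frac{i \sqrt{15738}}{94428} = -327903 - \frac{i \sqrt{15738}}{94428}$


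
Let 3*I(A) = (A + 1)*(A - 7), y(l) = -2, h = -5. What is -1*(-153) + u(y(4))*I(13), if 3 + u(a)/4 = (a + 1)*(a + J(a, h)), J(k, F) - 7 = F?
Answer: -183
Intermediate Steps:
J(k, F) = 7 + F
u(a) = -12 + 4*(1 + a)*(2 + a) (u(a) = -12 + 4*((a + 1)*(a + (7 - 5))) = -12 + 4*((1 + a)*(a + 2)) = -12 + 4*((1 + a)*(2 + a)) = -12 + 4*(1 + a)*(2 + a))
I(A) = (1 + A)*(-7 + A)/3 (I(A) = ((A + 1)*(A - 7))/3 = ((1 + A)*(-7 + A))/3 = (1 + A)*(-7 + A)/3)
-1*(-153) + u(y(4))*I(13) = -1*(-153) + (-4 + 4*(-2)**2 + 12*(-2))*(-7/3 - 2*13 + (1/3)*13**2) = 153 + (-4 + 4*4 - 24)*(-7/3 - 26 + (1/3)*169) = 153 + (-4 + 16 - 24)*(-7/3 - 26 + 169/3) = 153 - 12*28 = 153 - 336 = -183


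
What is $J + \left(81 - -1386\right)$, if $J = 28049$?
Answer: $29516$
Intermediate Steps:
$J + \left(81 - -1386\right) = 28049 + \left(81 - -1386\right) = 28049 + \left(81 + 1386\right) = 28049 + 1467 = 29516$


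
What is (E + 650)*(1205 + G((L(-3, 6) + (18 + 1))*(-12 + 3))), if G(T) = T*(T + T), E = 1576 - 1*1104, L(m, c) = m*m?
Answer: 143854986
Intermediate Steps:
L(m, c) = m²
E = 472 (E = 1576 - 1104 = 472)
G(T) = 2*T² (G(T) = T*(2*T) = 2*T²)
(E + 650)*(1205 + G((L(-3, 6) + (18 + 1))*(-12 + 3))) = (472 + 650)*(1205 + 2*(((-3)² + (18 + 1))*(-12 + 3))²) = 1122*(1205 + 2*((9 + 19)*(-9))²) = 1122*(1205 + 2*(28*(-9))²) = 1122*(1205 + 2*(-252)²) = 1122*(1205 + 2*63504) = 1122*(1205 + 127008) = 1122*128213 = 143854986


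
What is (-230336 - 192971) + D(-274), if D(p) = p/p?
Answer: -423306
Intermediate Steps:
D(p) = 1
(-230336 - 192971) + D(-274) = (-230336 - 192971) + 1 = -423307 + 1 = -423306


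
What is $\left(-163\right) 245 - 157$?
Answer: $-40092$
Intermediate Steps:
$\left(-163\right) 245 - 157 = -39935 - 157 = -40092$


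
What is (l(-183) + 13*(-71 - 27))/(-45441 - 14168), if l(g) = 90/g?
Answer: 77744/3636149 ≈ 0.021381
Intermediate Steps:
(l(-183) + 13*(-71 - 27))/(-45441 - 14168) = (90/(-183) + 13*(-71 - 27))/(-45441 - 14168) = (90*(-1/183) + 13*(-98))/(-59609) = (-30/61 - 1274)*(-1/59609) = -77744/61*(-1/59609) = 77744/3636149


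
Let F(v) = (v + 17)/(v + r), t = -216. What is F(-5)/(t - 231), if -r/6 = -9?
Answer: -4/7301 ≈ -0.00054787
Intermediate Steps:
r = 54 (r = -6*(-9) = 54)
F(v) = (17 + v)/(54 + v) (F(v) = (v + 17)/(v + 54) = (17 + v)/(54 + v))
F(-5)/(t - 231) = ((17 - 5)/(54 - 5))/(-216 - 231) = (12/49)/(-447) = ((1/49)*12)*(-1/447) = (12/49)*(-1/447) = -4/7301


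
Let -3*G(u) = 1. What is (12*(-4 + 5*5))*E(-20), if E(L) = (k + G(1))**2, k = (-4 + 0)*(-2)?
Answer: 14812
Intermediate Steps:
G(u) = -1/3 (G(u) = -1/3*1 = -1/3)
k = 8 (k = -4*(-2) = 8)
E(L) = 529/9 (E(L) = (8 - 1/3)**2 = (23/3)**2 = 529/9)
(12*(-4 + 5*5))*E(-20) = (12*(-4 + 5*5))*(529/9) = (12*(-4 + 25))*(529/9) = (12*21)*(529/9) = 252*(529/9) = 14812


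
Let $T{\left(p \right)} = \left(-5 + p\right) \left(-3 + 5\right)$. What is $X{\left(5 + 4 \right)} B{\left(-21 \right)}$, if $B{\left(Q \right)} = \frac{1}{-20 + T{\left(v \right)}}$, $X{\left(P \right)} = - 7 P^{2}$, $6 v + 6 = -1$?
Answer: $\frac{1701}{97} \approx 17.536$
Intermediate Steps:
$v = - \frac{7}{6}$ ($v = -1 + \frac{1}{6} \left(-1\right) = -1 - \frac{1}{6} = - \frac{7}{6} \approx -1.1667$)
$T{\left(p \right)} = -10 + 2 p$ ($T{\left(p \right)} = \left(-5 + p\right) 2 = -10 + 2 p$)
$B{\left(Q \right)} = - \frac{3}{97}$ ($B{\left(Q \right)} = \frac{1}{-20 + \left(-10 + 2 \left(- \frac{7}{6}\right)\right)} = \frac{1}{-20 - \frac{37}{3}} = \frac{1}{- \frac{97}{3}} = - \frac{3}{97}$)
$X{\left(5 + 4 \right)} B{\left(-21 \right)} = - 7 \left(5 + 4\right)^{2} \left(- \frac{3}{97}\right) = - 7 \cdot 9^{2} \left(- \frac{3}{97}\right) = \left(-7\right) 81 \left(- \frac{3}{97}\right) = \left(-567\right) \left(- \frac{3}{97}\right) = \frac{1701}{97}$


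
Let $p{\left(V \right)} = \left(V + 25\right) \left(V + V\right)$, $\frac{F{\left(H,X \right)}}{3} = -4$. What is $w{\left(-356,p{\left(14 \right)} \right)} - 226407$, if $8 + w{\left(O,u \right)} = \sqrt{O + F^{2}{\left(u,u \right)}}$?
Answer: $-226415 + 2 i \sqrt{53} \approx -2.2642 \cdot 10^{5} + 14.56 i$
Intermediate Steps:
$F{\left(H,X \right)} = -12$ ($F{\left(H,X \right)} = 3 \left(-4\right) = -12$)
$p{\left(V \right)} = 2 V \left(25 + V\right)$ ($p{\left(V \right)} = \left(25 + V\right) 2 V = 2 V \left(25 + V\right)$)
$w{\left(O,u \right)} = -8 + \sqrt{144 + O}$ ($w{\left(O,u \right)} = -8 + \sqrt{O + \left(-12\right)^{2}} = -8 + \sqrt{O + 144} = -8 + \sqrt{144 + O}$)
$w{\left(-356,p{\left(14 \right)} \right)} - 226407 = \left(-8 + \sqrt{144 - 356}\right) - 226407 = \left(-8 + \sqrt{-212}\right) - 226407 = \left(-8 + 2 i \sqrt{53}\right) - 226407 = -226415 + 2 i \sqrt{53}$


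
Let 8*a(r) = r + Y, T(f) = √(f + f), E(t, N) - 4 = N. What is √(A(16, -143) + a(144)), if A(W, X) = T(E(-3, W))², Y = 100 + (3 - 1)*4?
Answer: √286/2 ≈ 8.4558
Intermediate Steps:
E(t, N) = 4 + N
T(f) = √2*√f (T(f) = √(2*f) = √2*√f)
Y = 108 (Y = 100 + 2*4 = 100 + 8 = 108)
A(W, X) = 8 + 2*W (A(W, X) = (√2*√(4 + W))² = 8 + 2*W)
a(r) = 27/2 + r/8 (a(r) = (r + 108)/8 = (108 + r)/8 = 27/2 + r/8)
√(A(16, -143) + a(144)) = √((8 + 2*16) + (27/2 + (⅛)*144)) = √((8 + 32) + (27/2 + 18)) = √(40 + 63/2) = √(143/2) = √286/2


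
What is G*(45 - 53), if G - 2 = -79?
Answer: 616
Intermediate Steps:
G = -77 (G = 2 - 79 = -77)
G*(45 - 53) = -77*(45 - 53) = -77*(-8) = 616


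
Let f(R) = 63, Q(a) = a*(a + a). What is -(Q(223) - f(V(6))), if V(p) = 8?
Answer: -99395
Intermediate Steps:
Q(a) = 2*a² (Q(a) = a*(2*a) = 2*a²)
-(Q(223) - f(V(6))) = -(2*223² - 1*63) = -(2*49729 - 63) = -(99458 - 63) = -1*99395 = -99395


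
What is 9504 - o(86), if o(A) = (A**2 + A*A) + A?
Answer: -5374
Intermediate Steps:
o(A) = A + 2*A**2 (o(A) = (A**2 + A**2) + A = 2*A**2 + A = A + 2*A**2)
9504 - o(86) = 9504 - 86*(1 + 2*86) = 9504 - 86*(1 + 172) = 9504 - 86*173 = 9504 - 1*14878 = 9504 - 14878 = -5374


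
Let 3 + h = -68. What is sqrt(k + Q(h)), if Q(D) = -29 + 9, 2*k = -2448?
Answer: 2*I*sqrt(311) ≈ 35.27*I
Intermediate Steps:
k = -1224 (k = (1/2)*(-2448) = -1224)
h = -71 (h = -3 - 68 = -71)
Q(D) = -20
sqrt(k + Q(h)) = sqrt(-1224 - 20) = sqrt(-1244) = 2*I*sqrt(311)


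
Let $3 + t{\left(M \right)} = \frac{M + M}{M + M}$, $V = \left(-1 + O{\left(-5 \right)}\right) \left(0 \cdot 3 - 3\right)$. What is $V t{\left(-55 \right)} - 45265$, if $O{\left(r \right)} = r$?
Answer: $-45301$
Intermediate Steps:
$V = 18$ ($V = \left(-1 - 5\right) \left(0 \cdot 3 - 3\right) = - 6 \left(0 - 3\right) = \left(-6\right) \left(-3\right) = 18$)
$t{\left(M \right)} = -2$ ($t{\left(M \right)} = -3 + \frac{M + M}{M + M} = -3 + \frac{2 M}{2 M} = -3 + 2 M \frac{1}{2 M} = -3 + 1 = -2$)
$V t{\left(-55 \right)} - 45265 = 18 \left(-2\right) - 45265 = -36 - 45265 = -45301$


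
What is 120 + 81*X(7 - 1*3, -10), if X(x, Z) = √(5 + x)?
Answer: 363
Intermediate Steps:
120 + 81*X(7 - 1*3, -10) = 120 + 81*√(5 + (7 - 1*3)) = 120 + 81*√(5 + (7 - 3)) = 120 + 81*√(5 + 4) = 120 + 81*√9 = 120 + 81*3 = 120 + 243 = 363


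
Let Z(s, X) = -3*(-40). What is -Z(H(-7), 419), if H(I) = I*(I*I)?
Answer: -120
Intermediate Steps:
H(I) = I**3 (H(I) = I*I**2 = I**3)
Z(s, X) = 120
-Z(H(-7), 419) = -1*120 = -120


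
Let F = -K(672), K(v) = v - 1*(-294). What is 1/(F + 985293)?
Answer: 1/984327 ≈ 1.0159e-6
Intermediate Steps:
K(v) = 294 + v (K(v) = v + 294 = 294 + v)
F = -966 (F = -(294 + 672) = -1*966 = -966)
1/(F + 985293) = 1/(-966 + 985293) = 1/984327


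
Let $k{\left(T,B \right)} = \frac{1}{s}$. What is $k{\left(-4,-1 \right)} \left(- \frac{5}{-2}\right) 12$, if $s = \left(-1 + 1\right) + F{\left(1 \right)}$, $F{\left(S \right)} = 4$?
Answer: $\frac{15}{2} \approx 7.5$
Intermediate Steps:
$s = 4$ ($s = \left(-1 + 1\right) + 4 = 0 + 4 = 4$)
$k{\left(T,B \right)} = \frac{1}{4}$
$k{\left(-4,-1 \right)} \left(- \frac{5}{-2}\right) 12 = \frac{\left(-5\right) \frac{1}{-2}}{4} \cdot 12 = \frac{\left(-5\right) \left(- \frac{1}{2}\right)}{4} \cdot 12 = \frac{1}{4} \cdot \frac{5}{2} \cdot 12 = \frac{5}{8} \cdot 12 = \frac{15}{2}$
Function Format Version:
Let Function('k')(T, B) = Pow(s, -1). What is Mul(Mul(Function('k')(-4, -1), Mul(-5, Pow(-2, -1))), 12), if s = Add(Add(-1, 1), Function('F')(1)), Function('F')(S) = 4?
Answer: Rational(15, 2) ≈ 7.5000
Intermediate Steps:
s = 4 (s = Add(Add(-1, 1), 4) = Add(0, 4) = 4)
Function('k')(T, B) = Rational(1, 4) (Function('k')(T, B) = Pow(4, -1) = Rational(1, 4))
Mul(Mul(Function('k')(-4, -1), Mul(-5, Pow(-2, -1))), 12) = Mul(Mul(Rational(1, 4), Mul(-5, Pow(-2, -1))), 12) = Mul(Mul(Rational(1, 4), Mul(-5, Rational(-1, 2))), 12) = Mul(Mul(Rational(1, 4), Rational(5, 2)), 12) = Mul(Rational(5, 8), 12) = Rational(15, 2)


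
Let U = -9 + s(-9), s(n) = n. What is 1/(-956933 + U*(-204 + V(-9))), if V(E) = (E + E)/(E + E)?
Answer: -1/953279 ≈ -1.0490e-6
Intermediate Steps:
V(E) = 1 (V(E) = (2*E)/((2*E)) = (2*E)*(1/(2*E)) = 1)
U = -18 (U = -9 - 9 = -18)
1/(-956933 + U*(-204 + V(-9))) = 1/(-956933 - 18*(-204 + 1)) = 1/(-956933 - 18*(-203)) = 1/(-956933 + 3654) = 1/(-953279) = -1/953279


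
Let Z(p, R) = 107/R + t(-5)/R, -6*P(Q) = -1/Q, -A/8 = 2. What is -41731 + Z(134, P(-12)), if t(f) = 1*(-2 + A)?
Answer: -48139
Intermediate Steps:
A = -16 (A = -8*2 = -16)
t(f) = -18 (t(f) = 1*(-2 - 16) = 1*(-18) = -18)
P(Q) = 1/(6*Q) (P(Q) = -(-1)/(6*Q) = 1/(6*Q))
Z(p, R) = 89/R (Z(p, R) = 107/R - 18/R = 89/R)
-41731 + Z(134, P(-12)) = -41731 + 89/(((⅙)/(-12))) = -41731 + 89/(((⅙)*(-1/12))) = -41731 + 89/(-1/72) = -41731 + 89*(-72) = -41731 - 6408 = -48139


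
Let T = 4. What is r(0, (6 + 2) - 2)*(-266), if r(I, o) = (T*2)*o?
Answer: -12768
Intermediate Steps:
r(I, o) = 8*o (r(I, o) = (4*2)*o = 8*o)
r(0, (6 + 2) - 2)*(-266) = (8*((6 + 2) - 2))*(-266) = (8*(8 - 2))*(-266) = (8*6)*(-266) = 48*(-266) = -12768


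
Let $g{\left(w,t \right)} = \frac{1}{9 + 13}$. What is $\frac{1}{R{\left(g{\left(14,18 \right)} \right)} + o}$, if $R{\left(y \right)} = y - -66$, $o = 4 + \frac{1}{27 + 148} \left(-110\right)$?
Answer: $\frac{770}{53451} \approx 0.014406$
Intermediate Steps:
$g{\left(w,t \right)} = \frac{1}{22}$
$o = \frac{118}{35}$ ($o = 4 + \frac{1}{175} \left(-110\right) = 4 - \frac{22}{35} = \frac{118}{35} \approx 3.3714$)
$R{\left(y \right)} = 66 + y$ ($R{\left(y \right)} = y + 66 = 66 + y$)
$\frac{1}{R{\left(g{\left(14,18 \right)} \right)} + o} = \frac{1}{\left(66 + \frac{1}{22}\right) + \frac{118}{35}} = \frac{1}{\frac{1453}{22} + \frac{118}{35}} = \frac{1}{\frac{53451}{770}} = \frac{770}{53451}$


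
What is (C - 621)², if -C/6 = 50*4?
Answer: 3316041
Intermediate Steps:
C = -1200 (C = -300*4 = -6*200 = -1200)
(C - 621)² = (-1200 - 621)² = (-1821)² = 3316041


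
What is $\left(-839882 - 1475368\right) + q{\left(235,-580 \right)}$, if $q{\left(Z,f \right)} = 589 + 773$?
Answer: $-2313888$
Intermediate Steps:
$q{\left(Z,f \right)} = 1362$
$\left(-839882 - 1475368\right) + q{\left(235,-580 \right)} = \left(-839882 - 1475368\right) + 1362 = -2315250 + 1362 = -2313888$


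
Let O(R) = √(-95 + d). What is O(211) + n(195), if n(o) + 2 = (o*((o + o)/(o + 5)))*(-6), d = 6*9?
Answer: -4567/2 + I*√41 ≈ -2283.5 + 6.4031*I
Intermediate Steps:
d = 54
n(o) = -2 - 12*o²/(5 + o) (n(o) = -2 + (o*((o + o)/(o + 5)))*(-6) = -2 + (o*((2*o)/(5 + o)))*(-6) = -2 + (o*(2*o/(5 + o)))*(-6) = -2 + (2*o²/(5 + o))*(-6) = -2 - 12*o²/(5 + o))
O(R) = I*√41 (O(R) = √(-95 + 54) = √(-41) = I*√41)
O(211) + n(195) = I*√41 + 2*(-5 - 1*195 - 6*195²)/(5 + 195) = I*√41 + 2*(-5 - 195 - 6*38025)/200 = I*√41 + 2*(1/200)*(-5 - 195 - 228150) = I*√41 + 2*(1/200)*(-228350) = I*√41 - 4567/2 = -4567/2 + I*√41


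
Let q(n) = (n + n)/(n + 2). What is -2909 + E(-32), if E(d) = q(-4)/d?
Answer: -23273/8 ≈ -2909.1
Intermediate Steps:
q(n) = 2*n/(2 + n) (q(n) = (2*n)/(2 + n) = 2*n/(2 + n))
E(d) = 4/d (E(d) = (2*(-4)/(2 - 4))/d = (2*(-4)/(-2))/d = (2*(-4)*(-½))/d = 4/d)
-2909 + E(-32) = -2909 + 4/(-32) = -2909 + 4*(-1/32) = -2909 - ⅛ = -23273/8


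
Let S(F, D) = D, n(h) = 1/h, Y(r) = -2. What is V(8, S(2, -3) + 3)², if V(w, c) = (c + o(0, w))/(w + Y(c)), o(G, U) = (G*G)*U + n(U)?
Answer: 1/2304 ≈ 0.00043403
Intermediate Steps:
o(G, U) = 1/U + U*G² (o(G, U) = (G*G)*U + 1/U = G²*U + 1/U = U*G² + 1/U = 1/U + U*G²)
V(w, c) = (c + 1/w)/(-2 + w) (V(w, c) = (c + (1/w + w*0²))/(w - 2) = (c + (1/w + w*0))/(-2 + w) = (c + (1/w + 0))/(-2 + w) = (c + 1/w)/(-2 + w))
V(8, S(2, -3) + 3)² = ((1 + (-3 + 3)*8)/(8*(-2 + 8)))² = ((⅛)*(1 + 0*8)/6)² = ((⅛)*(⅙)*(1 + 0))² = ((⅛)*(⅙)*1)² = (1/48)² = 1/2304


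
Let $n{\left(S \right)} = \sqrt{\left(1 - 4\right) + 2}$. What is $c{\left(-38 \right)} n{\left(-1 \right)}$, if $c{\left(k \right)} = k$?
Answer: $- 38 i \approx - 38.0 i$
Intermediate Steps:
$n{\left(S \right)} = i$ ($n{\left(S \right)} = \sqrt{\left(1 - 4\right) + 2} = \sqrt{-3 + 2} = \sqrt{-1} = i$)
$c{\left(-38 \right)} n{\left(-1 \right)} = - 38 i$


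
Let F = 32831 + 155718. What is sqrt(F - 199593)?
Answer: 2*I*sqrt(2761) ≈ 105.09*I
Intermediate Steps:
F = 188549
sqrt(F - 199593) = sqrt(188549 - 199593) = sqrt(-11044) = 2*I*sqrt(2761)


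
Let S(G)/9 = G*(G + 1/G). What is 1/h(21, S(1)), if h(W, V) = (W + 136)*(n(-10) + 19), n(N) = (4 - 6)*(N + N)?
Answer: 1/9263 ≈ 0.00010796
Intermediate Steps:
n(N) = -4*N
S(G) = 9*G*(G + 1/G) (S(G) = 9*(G*(G + 1/G)) = 9*G*(G + 1/G))
h(W, V) = 8024 + 59*W (h(W, V) = (W + 136)*(-4*(-10) + 19) = (136 + W)*(40 + 19) = (136 + W)*59 = 8024 + 59*W)
1/h(21, S(1)) = 1/(8024 + 59*21) = 1/(8024 + 1239) = 1/9263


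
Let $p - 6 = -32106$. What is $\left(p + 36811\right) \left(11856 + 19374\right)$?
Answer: $147124530$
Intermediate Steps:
$p = -32100$ ($p = 6 - 32106 = -32100$)
$\left(p + 36811\right) \left(11856 + 19374\right) = \left(-32100 + 36811\right) \left(11856 + 19374\right) = 4711 \cdot 31230 = 147124530$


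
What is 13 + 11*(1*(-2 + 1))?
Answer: 2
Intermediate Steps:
13 + 11*(1*(-2 + 1)) = 13 + 11*(1*(-1)) = 13 + 11*(-1) = 13 - 11 = 2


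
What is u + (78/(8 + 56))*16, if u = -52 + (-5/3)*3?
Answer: -75/2 ≈ -37.500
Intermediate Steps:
u = -57 (u = -52 + ((1/3)*(-5))*3 = -52 - 5/3*3 = -52 - 5 = -57)
u + (78/(8 + 56))*16 = -57 + (78/(8 + 56))*16 = -57 + (78/64)*16 = -57 + (78*(1/64))*16 = -57 + (39/32)*16 = -57 + 39/2 = -75/2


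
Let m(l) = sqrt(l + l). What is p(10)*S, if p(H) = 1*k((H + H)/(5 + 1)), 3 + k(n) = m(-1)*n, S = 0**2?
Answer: 0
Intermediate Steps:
S = 0
m(l) = sqrt(2)*sqrt(l) (m(l) = sqrt(2*l) = sqrt(2)*sqrt(l))
k(n) = -3 + I*n*sqrt(2) (k(n) = -3 + (sqrt(2)*sqrt(-1))*n = -3 + (sqrt(2)*I)*n = -3 + (I*sqrt(2))*n = -3 + I*n*sqrt(2))
p(H) = -3 + I*H*sqrt(2)/3 (p(H) = 1*(-3 + I*((H + H)/(5 + 1))*sqrt(2)) = 1*(-3 + I*((2*H)/6)*sqrt(2)) = 1*(-3 + I*((2*H)*(1/6))*sqrt(2)) = 1*(-3 + I*(H/3)*sqrt(2)) = 1*(-3 + I*H*sqrt(2)/3) = -3 + I*H*sqrt(2)/3)
p(10)*S = (-3 + (1/3)*I*10*sqrt(2))*0 = (-3 + 10*I*sqrt(2)/3)*0 = 0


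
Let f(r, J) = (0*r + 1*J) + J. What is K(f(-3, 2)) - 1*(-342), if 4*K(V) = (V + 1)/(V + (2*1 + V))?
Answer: 2737/8 ≈ 342.13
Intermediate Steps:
f(r, J) = 2*J (f(r, J) = (0 + J) + J = J + J = 2*J)
K(V) = (1 + V)/(4*(2 + 2*V)) (K(V) = ((V + 1)/(V + (2*1 + V)))/4 = ((1 + V)/(V + (2 + V)))/4 = ((1 + V)/(2 + 2*V))/4 = (1 + V)/(4*(2 + 2*V)))
K(f(-3, 2)) - 1*(-342) = 1/8 - 1*(-342) = 1/8 + 342 = 2737/8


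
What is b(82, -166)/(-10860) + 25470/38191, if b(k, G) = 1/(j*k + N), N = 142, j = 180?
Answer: 22773236189/34147336920 ≈ 0.66691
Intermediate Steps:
b(k, G) = 1/(142 + 180*k) (b(k, G) = 1/(180*k + 142) = 1/(142 + 180*k))
b(82, -166)/(-10860) + 25470/38191 = (1/(2*(71 + 90*82)))/(-10860) + 25470/38191 = (1/(2*(71 + 7380)))*(-1/10860) + 25470*(1/38191) = ((½)/7451)*(-1/10860) + 25470/38191 = ((½)*(1/7451))*(-1/10860) + 25470/38191 = (1/14902)*(-1/10860) + 25470/38191 = -1/161835720 + 25470/38191 = 22773236189/34147336920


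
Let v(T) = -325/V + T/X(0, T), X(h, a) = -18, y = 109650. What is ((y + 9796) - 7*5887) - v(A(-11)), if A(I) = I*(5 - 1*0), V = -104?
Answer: 5632619/72 ≈ 78231.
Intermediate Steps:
A(I) = 5*I (A(I) = I*(5 + 0) = I*5 = 5*I)
v(T) = 25/8 - T/18 (v(T) = -325/(-104) + T/(-18) = -325*(-1/104) + T*(-1/18) = 25/8 - T/18)
((y + 9796) - 7*5887) - v(A(-11)) = ((109650 + 9796) - 7*5887) - (25/8 - 5*(-11)/18) = (119446 - 41209) - (25/8 - 1/18*(-55)) = 78237 - (25/8 + 55/18) = 78237 - 1*445/72 = 78237 - 445/72 = 5632619/72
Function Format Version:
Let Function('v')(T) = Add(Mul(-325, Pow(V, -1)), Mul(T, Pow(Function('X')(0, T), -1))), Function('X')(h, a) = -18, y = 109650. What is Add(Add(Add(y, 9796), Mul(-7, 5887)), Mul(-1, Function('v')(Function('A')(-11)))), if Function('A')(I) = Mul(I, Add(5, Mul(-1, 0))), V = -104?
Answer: Rational(5632619, 72) ≈ 78231.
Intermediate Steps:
Function('A')(I) = Mul(5, I) (Function('A')(I) = Mul(I, Add(5, 0)) = Mul(I, 5) = Mul(5, I))
Function('v')(T) = Add(Rational(25, 8), Mul(Rational(-1, 18), T)) (Function('v')(T) = Add(Mul(-325, Pow(-104, -1)), Mul(T, Pow(-18, -1))) = Add(Mul(-325, Rational(-1, 104)), Mul(T, Rational(-1, 18))) = Add(Rational(25, 8), Mul(Rational(-1, 18), T)))
Add(Add(Add(y, 9796), Mul(-7, 5887)), Mul(-1, Function('v')(Function('A')(-11)))) = Add(Add(Add(109650, 9796), Mul(-7, 5887)), Mul(-1, Add(Rational(25, 8), Mul(Rational(-1, 18), Mul(5, -11))))) = Add(Add(119446, -41209), Mul(-1, Add(Rational(25, 8), Mul(Rational(-1, 18), -55)))) = Add(78237, Mul(-1, Add(Rational(25, 8), Rational(55, 18)))) = Add(78237, Mul(-1, Rational(445, 72))) = Add(78237, Rational(-445, 72)) = Rational(5632619, 72)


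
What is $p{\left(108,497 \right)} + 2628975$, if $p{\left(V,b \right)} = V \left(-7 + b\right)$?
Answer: $2681895$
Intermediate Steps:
$p{\left(108,497 \right)} + 2628975 = 108 \left(-7 + 497\right) + 2628975 = 108 \cdot 490 + 2628975 = 52920 + 2628975 = 2681895$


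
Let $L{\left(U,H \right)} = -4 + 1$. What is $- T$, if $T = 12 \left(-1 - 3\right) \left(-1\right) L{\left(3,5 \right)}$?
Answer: $144$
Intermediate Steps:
$L{\left(U,H \right)} = -3$
$T = -144$ ($T = 12 \left(-1 - 3\right) \left(-1\right) \left(-3\right) = 12 \left(\left(-4\right) \left(-1\right)\right) \left(-3\right) = 12 \cdot 4 \left(-3\right) = 48 \left(-3\right) = -144$)
$- T = \left(-1\right) \left(-144\right) = 144$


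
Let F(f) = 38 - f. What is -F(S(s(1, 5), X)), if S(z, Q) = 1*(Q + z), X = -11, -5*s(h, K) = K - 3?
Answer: -247/5 ≈ -49.400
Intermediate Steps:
s(h, K) = ⅗ - K/5 (s(h, K) = -(K - 3)/5 = -(-3 + K)/5 = ⅗ - K/5)
S(z, Q) = Q + z
-F(S(s(1, 5), X)) = -(38 - (-11 + (⅗ - ⅕*5))) = -(38 - (-11 + (⅗ - 1))) = -(38 - (-11 - ⅖)) = -(38 - 1*(-57/5)) = -(38 + 57/5) = -1*247/5 = -247/5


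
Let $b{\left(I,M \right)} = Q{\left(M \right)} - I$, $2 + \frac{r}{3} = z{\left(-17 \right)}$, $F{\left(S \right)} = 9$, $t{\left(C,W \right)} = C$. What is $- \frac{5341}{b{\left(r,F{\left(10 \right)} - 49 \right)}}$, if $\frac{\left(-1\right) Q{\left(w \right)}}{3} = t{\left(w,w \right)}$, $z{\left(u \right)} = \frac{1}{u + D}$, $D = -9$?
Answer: $- \frac{138866}{3279} \approx -42.35$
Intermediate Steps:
$z{\left(u \right)} = \frac{1}{-9 + u}$ ($z{\left(u \right)} = \frac{1}{u - 9} = \frac{1}{-9 + u}$)
$Q{\left(w \right)} = - 3 w$
$r = - \frac{159}{26}$ ($r = -6 + \frac{3}{-9 - 17} = -6 + \frac{3}{-26} = -6 + 3 \left(- \frac{1}{26}\right) = -6 - \frac{3}{26} = - \frac{159}{26} \approx -6.1154$)
$b{\left(I,M \right)} = - I - 3 M$ ($b{\left(I,M \right)} = - 3 M - I = - I - 3 M$)
$- \frac{5341}{b{\left(r,F{\left(10 \right)} - 49 \right)}} = - \frac{5341}{\left(-1\right) \left(- \frac{159}{26}\right) - 3 \left(9 - 49\right)} = - \frac{5341}{\frac{159}{26} - -120} = - \frac{5341}{\frac{159}{26} + 120} = - \frac{5341}{\frac{3279}{26}} = \left(-5341\right) \frac{26}{3279} = - \frac{138866}{3279}$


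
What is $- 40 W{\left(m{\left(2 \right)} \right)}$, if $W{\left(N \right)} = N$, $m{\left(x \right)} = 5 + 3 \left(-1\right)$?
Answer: $-80$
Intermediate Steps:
$m{\left(x \right)} = 2$ ($m{\left(x \right)} = 5 - 3 = 2$)
$- 40 W{\left(m{\left(2 \right)} \right)} = \left(-40\right) 2 = -80$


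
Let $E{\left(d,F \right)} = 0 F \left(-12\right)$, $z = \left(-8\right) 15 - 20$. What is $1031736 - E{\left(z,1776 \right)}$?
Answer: $1031736$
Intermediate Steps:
$z = -140$ ($z = -120 - 20 = -140$)
$E{\left(d,F \right)} = 0$ ($E{\left(d,F \right)} = 0 \left(-12\right) = 0$)
$1031736 - E{\left(z,1776 \right)} = 1031736 - 0 = 1031736 + 0 = 1031736$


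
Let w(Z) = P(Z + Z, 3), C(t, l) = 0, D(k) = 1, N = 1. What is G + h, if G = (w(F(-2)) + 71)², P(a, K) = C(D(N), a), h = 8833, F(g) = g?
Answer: 13874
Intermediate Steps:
P(a, K) = 0
w(Z) = 0
G = 5041 (G = (0 + 71)² = 71² = 5041)
G + h = 5041 + 8833 = 13874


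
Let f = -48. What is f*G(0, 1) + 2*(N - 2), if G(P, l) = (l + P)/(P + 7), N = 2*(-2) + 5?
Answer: -62/7 ≈ -8.8571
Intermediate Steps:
N = 1 (N = -4 + 5 = 1)
G(P, l) = (P + l)/(7 + P)
f*G(0, 1) + 2*(N - 2) = -48*(0 + 1)/(7 + 0) + 2*(1 - 2) = -48/7 + 2*(-1) = -48/7 - 2 = -62/7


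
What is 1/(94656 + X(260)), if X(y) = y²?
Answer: 1/162256 ≈ 6.1631e-6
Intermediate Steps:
1/(94656 + X(260)) = 1/(94656 + 260²) = 1/(94656 + 67600) = 1/162256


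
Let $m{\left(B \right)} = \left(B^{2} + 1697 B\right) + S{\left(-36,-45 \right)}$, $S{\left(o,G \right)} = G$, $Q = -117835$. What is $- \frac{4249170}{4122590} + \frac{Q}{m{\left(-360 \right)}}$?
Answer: $- \frac{31192326488}{39689410707} \approx -0.78591$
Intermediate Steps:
$m{\left(B \right)} = -45 + B^{2} + 1697 B$ ($m{\left(B \right)} = \left(B^{2} + 1697 B\right) - 45 = -45 + B^{2} + 1697 B$)
$- \frac{4249170}{4122590} + \frac{Q}{m{\left(-360 \right)}} = - \frac{4249170}{4122590} - \frac{117835}{-45 + \left(-360\right)^{2} + 1697 \left(-360\right)} = \left(-4249170\right) \frac{1}{4122590} - \frac{117835}{-45 + 129600 - 610920} = - \frac{424917}{412259} - \frac{117835}{-481365} = - \frac{424917}{412259} - - \frac{23567}{96273} = - \frac{424917}{412259} + \frac{23567}{96273} = - \frac{31192326488}{39689410707}$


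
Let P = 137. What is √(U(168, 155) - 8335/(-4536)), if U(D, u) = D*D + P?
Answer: √1801153634/252 ≈ 168.41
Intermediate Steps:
U(D, u) = 137 + D² (U(D, u) = D*D + 137 = D² + 137 = 137 + D²)
√(U(168, 155) - 8335/(-4536)) = √((137 + 168²) - 8335/(-4536)) = √((137 + 28224) - 8335*(-1/4536)) = √(28361 + 8335/4536) = √(128653831/4536) = √1801153634/252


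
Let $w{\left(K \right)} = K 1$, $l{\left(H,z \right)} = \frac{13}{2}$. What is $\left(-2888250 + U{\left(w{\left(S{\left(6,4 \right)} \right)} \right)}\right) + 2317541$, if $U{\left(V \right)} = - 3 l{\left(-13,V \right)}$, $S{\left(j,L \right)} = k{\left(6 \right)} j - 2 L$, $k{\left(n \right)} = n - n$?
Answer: $- \frac{1141457}{2} \approx -5.7073 \cdot 10^{5}$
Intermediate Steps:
$k{\left(n \right)} = 0$
$l{\left(H,z \right)} = \frac{13}{2}$ ($l{\left(H,z \right)} = 13 \cdot \frac{1}{2} = \frac{13}{2}$)
$S{\left(j,L \right)} = - 2 L$ ($S{\left(j,L \right)} = 0 j - 2 L = 0 - 2 L = - 2 L$)
$w{\left(K \right)} = K$
$U{\left(V \right)} = - \frac{39}{2}$ ($U{\left(V \right)} = \left(-3\right) \frac{13}{2} = - \frac{39}{2}$)
$\left(-2888250 + U{\left(w{\left(S{\left(6,4 \right)} \right)} \right)}\right) + 2317541 = \left(-2888250 - \frac{39}{2}\right) + 2317541 = - \frac{5776539}{2} + 2317541 = - \frac{1141457}{2}$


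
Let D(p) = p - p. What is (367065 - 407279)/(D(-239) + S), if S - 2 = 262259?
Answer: -40214/262261 ≈ -0.15334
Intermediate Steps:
S = 262261 (S = 2 + 262259 = 262261)
D(p) = 0
(367065 - 407279)/(D(-239) + S) = (367065 - 407279)/(0 + 262261) = -40214/262261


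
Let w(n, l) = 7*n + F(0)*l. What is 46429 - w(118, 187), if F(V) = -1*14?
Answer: 48221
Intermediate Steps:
F(V) = -14
w(n, l) = -14*l + 7*n (w(n, l) = 7*n - 14*l = -14*l + 7*n)
46429 - w(118, 187) = 46429 - (-14*187 + 7*118) = 46429 - (-2618 + 826) = 46429 - 1*(-1792) = 46429 + 1792 = 48221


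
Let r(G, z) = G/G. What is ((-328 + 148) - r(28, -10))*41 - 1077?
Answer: -8498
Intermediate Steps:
r(G, z) = 1
((-328 + 148) - r(28, -10))*41 - 1077 = ((-328 + 148) - 1*1)*41 - 1077 = (-180 - 1)*41 - 1077 = -181*41 - 1077 = -7421 - 1077 = -8498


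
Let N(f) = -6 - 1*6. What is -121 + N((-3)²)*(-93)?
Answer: 995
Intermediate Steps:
N(f) = -12 (N(f) = -6 - 6 = -12)
-121 + N((-3)²)*(-93) = -121 - 12*(-93) = -121 + 1116 = 995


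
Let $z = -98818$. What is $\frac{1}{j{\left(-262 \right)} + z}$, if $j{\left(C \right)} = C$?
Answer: $- \frac{1}{99080} \approx -1.0093 \cdot 10^{-5}$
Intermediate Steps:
$\frac{1}{j{\left(-262 \right)} + z} = \frac{1}{-262 - 98818} = \frac{1}{-99080} = - \frac{1}{99080}$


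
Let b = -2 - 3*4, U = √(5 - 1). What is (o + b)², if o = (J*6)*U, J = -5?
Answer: 5476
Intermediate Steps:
U = 2 (U = √4 = 2)
b = -14 (b = -2 - 12 = -14)
o = -60 (o = -5*6*2 = -30*2 = -60)
(o + b)² = (-60 - 14)² = (-74)² = 5476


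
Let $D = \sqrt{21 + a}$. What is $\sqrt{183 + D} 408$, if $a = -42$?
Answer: $408 \sqrt{183 + i \sqrt{21}} \approx 5519.8 + 69.1 i$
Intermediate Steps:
$D = i \sqrt{21}$ ($D = \sqrt{21 - 42} = \sqrt{-21} = i \sqrt{21} \approx 4.5826 i$)
$\sqrt{183 + D} 408 = \sqrt{183 + i \sqrt{21}} \cdot 408 = 408 \sqrt{183 + i \sqrt{21}}$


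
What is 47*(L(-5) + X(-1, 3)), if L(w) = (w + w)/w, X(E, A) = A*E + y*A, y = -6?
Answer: -893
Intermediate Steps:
X(E, A) = -6*A + A*E (X(E, A) = A*E - 6*A = -6*A + A*E)
L(w) = 2 (L(w) = (2*w)/w = 2)
47*(L(-5) + X(-1, 3)) = 47*(2 + 3*(-6 - 1)) = 47*(2 + 3*(-7)) = 47*(2 - 21) = 47*(-19) = -893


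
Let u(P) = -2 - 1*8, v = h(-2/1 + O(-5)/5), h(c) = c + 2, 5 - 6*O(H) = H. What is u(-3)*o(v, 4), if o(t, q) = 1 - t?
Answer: -20/3 ≈ -6.6667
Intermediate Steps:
O(H) = 5/6 - H/6
h(c) = 2 + c
v = 1/3 (v = 2 + (-2/1 + (5/6 - 1/6*(-5))/5) = 2 + (-2*1 + (5/6 + 5/6)*(1/5)) = 2 + (-2 + (5/3)*(1/5)) = 2 + (-2 + 1/3) = 2 - 5/3 = 1/3 ≈ 0.33333)
u(P) = -10 (u(P) = -2 - 8 = -10)
u(-3)*o(v, 4) = -10*(1 - 1*1/3) = -10*(1 - 1/3) = -10*2/3 = -20/3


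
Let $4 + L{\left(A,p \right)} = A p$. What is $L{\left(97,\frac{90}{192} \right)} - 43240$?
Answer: $- \frac{1382353}{32} \approx -43199.0$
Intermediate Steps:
$L{\left(A,p \right)} = -4 + A p$
$L{\left(97,\frac{90}{192} \right)} - 43240 = \left(-4 + 97 \cdot \frac{90}{192}\right) - 43240 = \left(-4 + 97 \cdot 90 \cdot \frac{1}{192}\right) - 43240 = \left(-4 + 97 \cdot \frac{15}{32}\right) - 43240 = \left(-4 + \frac{1455}{32}\right) - 43240 = \frac{1327}{32} - 43240 = - \frac{1382353}{32}$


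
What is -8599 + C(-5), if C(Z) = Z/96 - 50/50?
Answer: -825605/96 ≈ -8600.0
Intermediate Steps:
C(Z) = -1 + Z/96 (C(Z) = Z*(1/96) - 50*1/50 = Z/96 - 1 = -1 + Z/96)
-8599 + C(-5) = -8599 + (-1 + (1/96)*(-5)) = -8599 + (-1 - 5/96) = -8599 - 101/96 = -825605/96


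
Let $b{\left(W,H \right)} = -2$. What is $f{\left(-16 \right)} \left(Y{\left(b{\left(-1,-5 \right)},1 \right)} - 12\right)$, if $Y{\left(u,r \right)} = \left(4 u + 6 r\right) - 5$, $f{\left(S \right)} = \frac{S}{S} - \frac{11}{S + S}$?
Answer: $- \frac{817}{32} \approx -25.531$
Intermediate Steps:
$f{\left(S \right)} = 1 - \frac{11}{2 S}$
$Y{\left(u,r \right)} = -5 + 4 u + 6 r$
$f{\left(-16 \right)} \left(Y{\left(b{\left(-1,-5 \right)},1 \right)} - 12\right) = \frac{- \frac{11}{2} - 16}{-16} \left(\left(-5 + 4 \left(-2\right) + 6 \cdot 1\right) - 12\right) = \left(- \frac{1}{16}\right) \left(- \frac{43}{2}\right) \left(\left(-5 - 8 + 6\right) - 12\right) = \frac{43 \left(-7 - 12\right)}{32} = \frac{43}{32} \left(-19\right) = - \frac{817}{32}$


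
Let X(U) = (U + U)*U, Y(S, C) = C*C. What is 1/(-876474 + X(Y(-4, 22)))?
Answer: -1/407962 ≈ -2.4512e-6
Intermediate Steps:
Y(S, C) = C²
X(U) = 2*U² (X(U) = (2*U)*U = 2*U²)
1/(-876474 + X(Y(-4, 22))) = 1/(-876474 + 2*(22²)²) = 1/(-876474 + 2*484²) = 1/(-876474 + 2*234256) = 1/(-876474 + 468512) = 1/(-407962) = -1/407962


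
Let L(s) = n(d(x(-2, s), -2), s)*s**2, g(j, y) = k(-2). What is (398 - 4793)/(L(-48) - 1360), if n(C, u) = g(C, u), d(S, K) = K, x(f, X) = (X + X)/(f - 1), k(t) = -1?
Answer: 4395/3664 ≈ 1.1995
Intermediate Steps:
x(f, X) = 2*X/(-1 + f) (x(f, X) = (2*X)/(-1 + f) = 2*X/(-1 + f))
g(j, y) = -1
n(C, u) = -1
L(s) = -s**2
(398 - 4793)/(L(-48) - 1360) = (398 - 4793)/(-1*(-48)**2 - 1360) = -4395/(-1*2304 - 1360) = -4395/(-2304 - 1360) = -4395/(-3664) = -4395*(-1/3664) = 4395/3664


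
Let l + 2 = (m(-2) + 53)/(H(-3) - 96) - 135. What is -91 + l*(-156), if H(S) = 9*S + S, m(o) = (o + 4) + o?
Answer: 448279/21 ≈ 21347.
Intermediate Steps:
m(o) = 4 + 2*o (m(o) = (4 + o) + o = 4 + 2*o)
H(S) = 10*S
l = -17315/126 (l = -2 + (((4 + 2*(-2)) + 53)/(10*(-3) - 96) - 135) = -2 + (((4 - 4) + 53)/(-30 - 96) - 135) = -2 + ((0 + 53)/(-126) - 135) = -2 + (53*(-1/126) - 135) = -2 + (-53/126 - 135) = -2 - 17063/126 = -17315/126 ≈ -137.42)
-91 + l*(-156) = -91 - 17315/126*(-156) = -91 + 450190/21 = 448279/21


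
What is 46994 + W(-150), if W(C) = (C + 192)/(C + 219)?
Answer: 1080876/23 ≈ 46995.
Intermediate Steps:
W(C) = (192 + C)/(219 + C)
46994 + W(-150) = 46994 + (192 - 150)/(219 - 150) = 46994 + 42/69 = 46994 + (1/69)*42 = 46994 + 14/23 = 1080876/23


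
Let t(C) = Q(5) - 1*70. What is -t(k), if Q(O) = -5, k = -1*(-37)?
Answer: 75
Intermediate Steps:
k = 37
t(C) = -75 (t(C) = -5 - 1*70 = -5 - 70 = -75)
-t(k) = -1*(-75) = 75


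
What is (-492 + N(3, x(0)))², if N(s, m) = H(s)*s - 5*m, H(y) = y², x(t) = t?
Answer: 216225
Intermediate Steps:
N(s, m) = s³ - 5*m (N(s, m) = s²*s - 5*m = s³ - 5*m)
(-492 + N(3, x(0)))² = (-492 + (3³ - 5*0))² = (-492 + (27 + 0))² = (-492 + 27)² = (-465)² = 216225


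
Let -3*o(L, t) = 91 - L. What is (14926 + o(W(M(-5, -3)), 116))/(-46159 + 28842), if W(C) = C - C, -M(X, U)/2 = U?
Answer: -44687/51951 ≈ -0.86018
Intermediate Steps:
M(X, U) = -2*U
W(C) = 0
o(L, t) = -91/3 + L/3 (o(L, t) = -(91 - L)/3 = -91/3 + L/3)
(14926 + o(W(M(-5, -3)), 116))/(-46159 + 28842) = (14926 + (-91/3 + (⅓)*0))/(-46159 + 28842) = (14926 + (-91/3 + 0))/(-17317) = (14926 - 91/3)*(-1/17317) = (44687/3)*(-1/17317) = -44687/51951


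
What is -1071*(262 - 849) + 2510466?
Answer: 3139143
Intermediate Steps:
-1071*(262 - 849) + 2510466 = -1071*(-587) + 2510466 = 628677 + 2510466 = 3139143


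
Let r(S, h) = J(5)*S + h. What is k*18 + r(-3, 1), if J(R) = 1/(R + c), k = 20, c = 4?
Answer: 1082/3 ≈ 360.67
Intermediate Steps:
J(R) = 1/(4 + R) (J(R) = 1/(R + 4) = 1/(4 + R))
r(S, h) = h + S/9 (r(S, h) = S/(4 + 5) + h = S/9 + h = h + S/9)
k*18 + r(-3, 1) = 20*18 + (1 + (⅑)*(-3)) = 360 + (1 - ⅓) = 360 + ⅔ = 1082/3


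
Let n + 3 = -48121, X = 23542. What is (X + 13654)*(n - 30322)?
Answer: -2917877416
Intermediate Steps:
n = -48124 (n = -3 - 48121 = -48124)
(X + 13654)*(n - 30322) = (23542 + 13654)*(-48124 - 30322) = 37196*(-78446) = -2917877416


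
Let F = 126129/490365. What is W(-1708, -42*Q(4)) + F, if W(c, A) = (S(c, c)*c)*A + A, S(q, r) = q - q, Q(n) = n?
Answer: -27418397/163455 ≈ -167.74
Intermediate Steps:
S(q, r) = 0
W(c, A) = A (W(c, A) = (0*c)*A + A = 0*A + A = 0 + A = A)
F = 42043/163455 (F = 126129*(1/490365) = 42043/163455 ≈ 0.25721)
W(-1708, -42*Q(4)) + F = -42*4 + 42043/163455 = -168 + 42043/163455 = -27418397/163455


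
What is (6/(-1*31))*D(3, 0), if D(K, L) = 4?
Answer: -24/31 ≈ -0.77419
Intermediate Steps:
(6/(-1*31))*D(3, 0) = (6/(-1*31))*4 = (6/(-31))*4 = -1/31*6*4 = -6/31*4 = -24/31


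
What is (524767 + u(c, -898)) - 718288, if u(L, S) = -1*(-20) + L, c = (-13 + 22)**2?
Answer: -193420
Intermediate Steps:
c = 81 (c = 9**2 = 81)
u(L, S) = 20 + L
(524767 + u(c, -898)) - 718288 = (524767 + (20 + 81)) - 718288 = (524767 + 101) - 718288 = 524868 - 718288 = -193420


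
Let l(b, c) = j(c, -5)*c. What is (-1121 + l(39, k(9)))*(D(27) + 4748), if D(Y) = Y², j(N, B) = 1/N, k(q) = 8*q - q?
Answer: -6134240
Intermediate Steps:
k(q) = 7*q
l(b, c) = 1 (l(b, c) = c/c = 1)
(-1121 + l(39, k(9)))*(D(27) + 4748) = (-1121 + 1)*(27² + 4748) = -1120*(729 + 4748) = -1120*5477 = -6134240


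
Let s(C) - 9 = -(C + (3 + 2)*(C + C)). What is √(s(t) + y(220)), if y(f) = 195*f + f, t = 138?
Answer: √41611 ≈ 203.99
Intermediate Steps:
y(f) = 196*f
s(C) = 9 - 11*C (s(C) = 9 - (C + (3 + 2)*(C + C)) = 9 - (C + 5*(2*C)) = 9 - (C + 10*C) = 9 - 11*C)
√(s(t) + y(220)) = √((9 - 11*138) + 196*220) = √((9 - 1518) + 43120) = √(-1509 + 43120) = √41611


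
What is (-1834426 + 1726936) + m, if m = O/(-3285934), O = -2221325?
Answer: -353202824335/3285934 ≈ -1.0749e+5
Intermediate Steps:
m = 2221325/3285934 (m = -2221325/(-3285934) = -2221325*(-1/3285934) = 2221325/3285934 ≈ 0.67601)
(-1834426 + 1726936) + m = (-1834426 + 1726936) + 2221325/3285934 = -107490 + 2221325/3285934 = -353202824335/3285934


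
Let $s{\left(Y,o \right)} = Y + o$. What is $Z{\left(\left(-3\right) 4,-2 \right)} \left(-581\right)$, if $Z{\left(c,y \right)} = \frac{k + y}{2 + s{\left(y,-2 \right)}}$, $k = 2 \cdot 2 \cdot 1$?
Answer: $581$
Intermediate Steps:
$k = 4$ ($k = 4 \cdot 1 = 4$)
$Z{\left(c,y \right)} = \frac{4 + y}{y}$ ($Z{\left(c,y \right)} = \frac{4 + y}{2 + \left(y - 2\right)} = \frac{4 + y}{2 + \left(-2 + y\right)} = \frac{4 + y}{y}$)
$Z{\left(\left(-3\right) 4,-2 \right)} \left(-581\right) = \frac{4 - 2}{-2} \left(-581\right) = \left(- \frac{1}{2}\right) 2 \left(-581\right) = \left(-1\right) \left(-581\right) = 581$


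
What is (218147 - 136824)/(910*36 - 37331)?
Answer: -81323/4571 ≈ -17.791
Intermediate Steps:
(218147 - 136824)/(910*36 - 37331) = 81323/(32760 - 37331) = 81323/(-4571) = 81323*(-1/4571) = -81323/4571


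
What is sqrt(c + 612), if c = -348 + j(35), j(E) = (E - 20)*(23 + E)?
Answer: 9*sqrt(14) ≈ 33.675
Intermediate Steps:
j(E) = (-20 + E)*(23 + E)
c = 522 (c = -348 + (-460 + 35**2 + 3*35) = -348 + (-460 + 1225 + 105) = -348 + 870 = 522)
sqrt(c + 612) = sqrt(522 + 612) = sqrt(1134) = 9*sqrt(14)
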